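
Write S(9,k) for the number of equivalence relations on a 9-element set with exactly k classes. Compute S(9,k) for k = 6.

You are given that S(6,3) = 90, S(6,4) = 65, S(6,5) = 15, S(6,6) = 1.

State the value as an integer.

2646

row 7: T[7][4]=4·65+90=350  T[7][5]=5·15+65=140  T[7][6]=6·1+15=21
row 8: T[8][5]=5·140+350=1050  T[8][6]=6·21+140=266
row 9: T[9][6]=6·266+1050=2646
Read S(9,6) = 2646.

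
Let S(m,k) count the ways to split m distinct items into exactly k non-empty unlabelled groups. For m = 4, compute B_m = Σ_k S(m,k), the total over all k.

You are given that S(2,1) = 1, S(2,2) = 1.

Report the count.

15

r3: T_3,1=1×1+0=1; T_3,2=2×1+1=3; T_3,3=3×0+1=1
r4: T_4,1=1×1+0=1; T_4,2=2×3+1=7; T_4,3=3×1+3=6; T_4,4=4×0+1=1
B_4 = ΣS(4,k) = 1+7+6+1 = 15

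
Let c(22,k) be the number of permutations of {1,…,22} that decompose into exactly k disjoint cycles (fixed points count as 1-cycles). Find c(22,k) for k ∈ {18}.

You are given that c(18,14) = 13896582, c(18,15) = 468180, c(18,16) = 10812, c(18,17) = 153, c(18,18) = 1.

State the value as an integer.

79721796

[19] T[19,15]:18*468180+13896582=22323822 · T[19,16]:18*10812+468180=662796 · T[19,17]:18*153+10812=13566 · T[19,18]:18*1+153=171
[20] T[20,16]:19*662796+22323822=34916946 · T[20,17]:19*13566+662796=920550 · T[20,18]:19*171+13566=16815
[21] T[21,17]:20*920550+34916946=53327946 · T[21,18]:20*16815+920550=1256850
[22] T[22,18]:21*1256850+53327946=79721796
Read c(22,18) = 79721796.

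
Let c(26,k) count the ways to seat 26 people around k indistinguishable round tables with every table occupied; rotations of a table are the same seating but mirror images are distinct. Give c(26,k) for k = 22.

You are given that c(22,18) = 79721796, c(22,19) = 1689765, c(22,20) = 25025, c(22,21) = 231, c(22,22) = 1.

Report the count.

@23  (23,19):1689765·22+79721796→116896626, (23,20):25025·22+1689765→2240315, (23,21):231·22+25025→30107, (23,22):1·22+231→253
@24  (24,20):2240315·23+116896626→168423871, (24,21):30107·23+2240315→2932776, (24,22):253·23+30107→35926
@25  (25,21):2932776·24+168423871→238810495, (25,22):35926·24+2932776→3795000
@26  (26,22):3795000·25+238810495→333685495
Read c(26,22) = 333685495.

333685495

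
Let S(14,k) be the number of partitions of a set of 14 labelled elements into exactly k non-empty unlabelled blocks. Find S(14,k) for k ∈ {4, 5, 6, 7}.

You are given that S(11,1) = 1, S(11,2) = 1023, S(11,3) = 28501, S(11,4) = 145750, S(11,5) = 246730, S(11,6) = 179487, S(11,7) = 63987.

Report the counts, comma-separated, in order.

@12  (12,2):1023·2+1→2047, (12,3):28501·3+1023→86526, (12,4):145750·4+28501→611501, (12,5):246730·5+145750→1379400, (12,6):179487·6+246730→1323652, (12,7):63987·7+179487→627396
@13  (13,3):86526·3+2047→261625, (13,4):611501·4+86526→2532530, (13,5):1379400·5+611501→7508501, (13,6):1323652·6+1379400→9321312, (13,7):627396·7+1323652→5715424
@14  (14,4):2532530·4+261625→10391745, (14,5):7508501·5+2532530→40075035, (14,6):9321312·6+7508501→63436373, (14,7):5715424·7+9321312→49329280
Read S(14,4) = 10391745, S(14,5) = 40075035, S(14,6) = 63436373, S(14,7) = 49329280.

10391745, 40075035, 63436373, 49329280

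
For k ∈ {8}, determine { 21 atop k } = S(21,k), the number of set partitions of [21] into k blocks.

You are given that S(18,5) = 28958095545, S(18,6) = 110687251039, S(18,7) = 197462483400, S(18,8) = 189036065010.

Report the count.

r19: T_19,6=6×110687251039+28958095545=693081601779; T_19,7=7×197462483400+110687251039=1492924634839; T_19,8=8×189036065010+197462483400=1709751003480
r20: T_20,7=7×1492924634839+693081601779=11143554045652; T_20,8=8×1709751003480+1492924634839=15170932662679
r21: T_21,8=8×15170932662679+11143554045652=132511015347084
Read S(21,8) = 132511015347084.

132511015347084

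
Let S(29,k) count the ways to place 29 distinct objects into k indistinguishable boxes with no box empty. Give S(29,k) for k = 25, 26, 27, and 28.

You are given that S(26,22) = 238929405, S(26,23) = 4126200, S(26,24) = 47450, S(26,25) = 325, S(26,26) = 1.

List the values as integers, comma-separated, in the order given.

r27: T_27,23=23×4126200+238929405=333832005; T_27,24=24×47450+4126200=5265000; T_27,25=25×325+47450=55575; T_27,26=26×1+325=351; T_27,27=27×0+1=1
r28: T_28,24=24×5265000+333832005=460192005; T_28,25=25×55575+5265000=6654375; T_28,26=26×351+55575=64701; T_28,27=27×1+351=378; T_28,28=28×0+1=1
r29: T_29,25=25×6654375+460192005=626551380; T_29,26=26×64701+6654375=8336601; T_29,27=27×378+64701=74907; T_29,28=28×1+378=406
Read S(29,25) = 626551380, S(29,26) = 8336601, S(29,27) = 74907, S(29,28) = 406.

626551380, 8336601, 74907, 406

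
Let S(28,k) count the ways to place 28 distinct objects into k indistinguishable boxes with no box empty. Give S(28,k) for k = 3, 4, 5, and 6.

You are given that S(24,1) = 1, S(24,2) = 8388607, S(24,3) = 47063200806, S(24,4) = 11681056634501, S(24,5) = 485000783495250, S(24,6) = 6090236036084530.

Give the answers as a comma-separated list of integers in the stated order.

3812664524766, 2998587019946701, 307440364830580800, 8220146115188676396

@25  (25,1):1·1+0→1, (25,2):8388607·2+1→16777215, (25,3):47063200806·3+8388607→141197991025, (25,4):11681056634501·4+47063200806→46771289738810, (25,5):485000783495250·5+11681056634501→2436684974110751, (25,6):6090236036084530·6+485000783495250→37026417000002430
@26  (26,1):1·1+0→1, (26,2):16777215·2+1→33554431, (26,3):141197991025·3+16777215→423610750290, (26,4):46771289738810·4+141197991025→187226356946265, (26,5):2436684974110751·5+46771289738810→12230196160292565, (26,6):37026417000002430·6+2436684974110751→224595186974125331
@27  (27,2):33554431·2+1→67108863, (27,3):423610750290·3+33554431→1270865805301, (27,4):187226356946265·4+423610750290→749329038535350, (27,5):12230196160292565·5+187226356946265→61338207158409090, (27,6):224595186974125331·6+12230196160292565→1359801318005044551
@28  (28,3):1270865805301·3+67108863→3812664524766, (28,4):749329038535350·4+1270865805301→2998587019946701, (28,5):61338207158409090·5+749329038535350→307440364830580800, (28,6):1359801318005044551·6+61338207158409090→8220146115188676396
Read S(28,3) = 3812664524766, S(28,4) = 2998587019946701, S(28,5) = 307440364830580800, S(28,6) = 8220146115188676396.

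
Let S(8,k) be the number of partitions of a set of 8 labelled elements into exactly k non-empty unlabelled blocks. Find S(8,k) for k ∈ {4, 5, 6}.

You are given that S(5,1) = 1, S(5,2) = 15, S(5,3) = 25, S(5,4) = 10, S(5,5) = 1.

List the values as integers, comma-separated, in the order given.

1701, 1050, 266

[6] T[6,2]:2*15+1=31 · T[6,3]:3*25+15=90 · T[6,4]:4*10+25=65 · T[6,5]:5*1+10=15 · T[6,6]:6*0+1=1
[7] T[7,3]:3*90+31=301 · T[7,4]:4*65+90=350 · T[7,5]:5*15+65=140 · T[7,6]:6*1+15=21
[8] T[8,4]:4*350+301=1701 · T[8,5]:5*140+350=1050 · T[8,6]:6*21+140=266
Read S(8,4) = 1701, S(8,5) = 1050, S(8,6) = 266.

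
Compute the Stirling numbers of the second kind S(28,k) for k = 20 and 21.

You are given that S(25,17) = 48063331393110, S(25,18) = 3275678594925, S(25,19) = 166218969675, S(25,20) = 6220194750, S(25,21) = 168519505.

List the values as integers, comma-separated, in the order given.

474194413703010, 22653141490980

i=26: T(26,18)=48063331393110+18·3275678594925=107025546101760 | T(26,19)=3275678594925+19·166218969675=6433839018750 | T(26,20)=166218969675+20·6220194750=290622864675 | T(26,21)=6220194750+21·168519505=9759104355
i=27: T(27,19)=107025546101760+19·6433839018750=229268487458010 | T(27,20)=6433839018750+20·290622864675=12246296312250 | T(27,21)=290622864675+21·9759104355=495564056130
i=28: T(28,20)=229268487458010+20·12246296312250=474194413703010 | T(28,21)=12246296312250+21·495564056130=22653141490980
Read S(28,20) = 474194413703010, S(28,21) = 22653141490980.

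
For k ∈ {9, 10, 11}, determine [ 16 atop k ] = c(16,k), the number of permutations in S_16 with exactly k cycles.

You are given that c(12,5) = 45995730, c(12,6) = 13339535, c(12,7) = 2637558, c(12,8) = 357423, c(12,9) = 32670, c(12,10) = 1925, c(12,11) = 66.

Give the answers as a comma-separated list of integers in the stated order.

8207628000, 928095740, 78558480

r13: T_13,6=12×13339535+45995730=206070150; T_13,7=12×2637558+13339535=44990231; T_13,8=12×357423+2637558=6926634; T_13,9=12×32670+357423=749463; T_13,10=12×1925+32670=55770; T_13,11=12×66+1925=2717
r14: T_14,7=13×44990231+206070150=790943153; T_14,8=13×6926634+44990231=135036473; T_14,9=13×749463+6926634=16669653; T_14,10=13×55770+749463=1474473; T_14,11=13×2717+55770=91091
r15: T_15,8=14×135036473+790943153=2681453775; T_15,9=14×16669653+135036473=368411615; T_15,10=14×1474473+16669653=37312275; T_15,11=14×91091+1474473=2749747
r16: T_16,9=15×368411615+2681453775=8207628000; T_16,10=15×37312275+368411615=928095740; T_16,11=15×2749747+37312275=78558480
Read c(16,9) = 8207628000, c(16,10) = 928095740, c(16,11) = 78558480.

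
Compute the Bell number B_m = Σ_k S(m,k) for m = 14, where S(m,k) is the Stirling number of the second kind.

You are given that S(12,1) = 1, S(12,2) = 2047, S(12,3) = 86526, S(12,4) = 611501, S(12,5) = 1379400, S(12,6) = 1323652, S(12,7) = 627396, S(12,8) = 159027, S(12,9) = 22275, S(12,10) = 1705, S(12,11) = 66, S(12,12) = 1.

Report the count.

190899322

i=13: T(13,1)=0+1·1=1 | T(13,2)=1+2·2047=4095 | T(13,3)=2047+3·86526=261625 | T(13,4)=86526+4·611501=2532530 | T(13,5)=611501+5·1379400=7508501 | T(13,6)=1379400+6·1323652=9321312 | T(13,7)=1323652+7·627396=5715424 | T(13,8)=627396+8·159027=1899612 | T(13,9)=159027+9·22275=359502 | T(13,10)=22275+10·1705=39325 | T(13,11)=1705+11·66=2431 | T(13,12)=66+12·1=78 | T(13,13)=1+13·0=1
i=14: T(14,1)=0+1·1=1 | T(14,2)=1+2·4095=8191 | T(14,3)=4095+3·261625=788970 | T(14,4)=261625+4·2532530=10391745 | T(14,5)=2532530+5·7508501=40075035 | T(14,6)=7508501+6·9321312=63436373 | T(14,7)=9321312+7·5715424=49329280 | T(14,8)=5715424+8·1899612=20912320 | T(14,9)=1899612+9·359502=5135130 | T(14,10)=359502+10·39325=752752 | T(14,11)=39325+11·2431=66066 | T(14,12)=2431+12·78=3367 | T(14,13)=78+13·1=91 | T(14,14)=1+14·0=1
B_14 = ΣS(14,k) = 1+8191+788970+10391745+40075035+63436373+49329280+20912320+5135130+752752+66066+3367+91+1 = 190899322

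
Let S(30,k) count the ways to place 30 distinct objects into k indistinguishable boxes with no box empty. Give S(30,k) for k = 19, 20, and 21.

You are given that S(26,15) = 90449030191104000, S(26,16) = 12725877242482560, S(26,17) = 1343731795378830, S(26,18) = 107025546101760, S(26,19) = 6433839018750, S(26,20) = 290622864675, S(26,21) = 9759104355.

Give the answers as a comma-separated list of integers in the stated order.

r27: T_27,16=16×12725877242482560+90449030191104000=294063066070824960; T_27,17=17×1343731795378830+12725877242482560=35569317763922670; T_27,18=18×107025546101760+1343731795378830=3270191625210510; T_27,19=19×6433839018750+107025546101760=229268487458010; T_27,20=20×290622864675+6433839018750=12246296312250; T_27,21=21×9759104355+290622864675=495564056130
r28: T_28,17=17×35569317763922670+294063066070824960=898741468057510350; T_28,18=18×3270191625210510+35569317763922670=94432767017711850; T_28,19=19×229268487458010+3270191625210510=7626292886912700; T_28,20=20×12246296312250+229268487458010=474194413703010; T_28,21=21×495564056130+12246296312250=22653141490980
r29: T_29,18=18×94432767017711850+898741468057510350=2598531274376323650; T_29,19=19×7626292886912700+94432767017711850=239332331869053150; T_29,20=20×474194413703010+7626292886912700=17110181160972900; T_29,21=21×22653141490980+474194413703010=949910385013590
r30: T_30,19=19×239332331869053150+2598531274376323650=7145845579888333500; T_30,20=20×17110181160972900+239332331869053150=581535955088511150; T_30,21=21×949910385013590+17110181160972900=37058299246258290
Read S(30,19) = 7145845579888333500, S(30,20) = 581535955088511150, S(30,21) = 37058299246258290.

7145845579888333500, 581535955088511150, 37058299246258290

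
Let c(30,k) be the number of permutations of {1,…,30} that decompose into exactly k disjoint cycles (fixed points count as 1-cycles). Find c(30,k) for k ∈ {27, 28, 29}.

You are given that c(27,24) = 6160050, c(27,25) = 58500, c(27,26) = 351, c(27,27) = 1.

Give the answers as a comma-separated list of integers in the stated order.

r28: T_28,25=27×58500+6160050=7739550; T_28,26=27×351+58500=67977; T_28,27=27×1+351=378; T_28,28=27×0+1=1
r29: T_29,26=28×67977+7739550=9642906; T_29,27=28×378+67977=78561; T_29,28=28×1+378=406; T_29,29=28×0+1=1
r30: T_30,27=29×78561+9642906=11921175; T_30,28=29×406+78561=90335; T_30,29=29×1+406=435
Read c(30,27) = 11921175, c(30,28) = 90335, c(30,29) = 435.

11921175, 90335, 435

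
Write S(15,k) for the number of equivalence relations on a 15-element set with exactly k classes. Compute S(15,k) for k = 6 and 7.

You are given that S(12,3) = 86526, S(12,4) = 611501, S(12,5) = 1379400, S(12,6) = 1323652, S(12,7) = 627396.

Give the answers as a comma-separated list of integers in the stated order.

row 13: T[13][4]=4·611501+86526=2532530  T[13][5]=5·1379400+611501=7508501  T[13][6]=6·1323652+1379400=9321312  T[13][7]=7·627396+1323652=5715424
row 14: T[14][5]=5·7508501+2532530=40075035  T[14][6]=6·9321312+7508501=63436373  T[14][7]=7·5715424+9321312=49329280
row 15: T[15][6]=6·63436373+40075035=420693273  T[15][7]=7·49329280+63436373=408741333
Read S(15,6) = 420693273, S(15,7) = 408741333.

420693273, 408741333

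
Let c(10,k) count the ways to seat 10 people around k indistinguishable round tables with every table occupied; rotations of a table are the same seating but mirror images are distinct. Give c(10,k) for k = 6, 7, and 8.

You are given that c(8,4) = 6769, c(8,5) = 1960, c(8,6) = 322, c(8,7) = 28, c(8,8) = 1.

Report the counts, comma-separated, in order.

63273, 9450, 870

row 9: T[9][5]=8·1960+6769=22449  T[9][6]=8·322+1960=4536  T[9][7]=8·28+322=546  T[9][8]=8·1+28=36
row 10: T[10][6]=9·4536+22449=63273  T[10][7]=9·546+4536=9450  T[10][8]=9·36+546=870
Read c(10,6) = 63273, c(10,7) = 9450, c(10,8) = 870.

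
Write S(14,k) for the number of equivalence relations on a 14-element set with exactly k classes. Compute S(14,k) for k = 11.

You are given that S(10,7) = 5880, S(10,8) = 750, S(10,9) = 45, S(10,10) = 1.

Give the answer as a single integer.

[11] T[11,8]:8*750+5880=11880 · T[11,9]:9*45+750=1155 · T[11,10]:10*1+45=55 · T[11,11]:11*0+1=1
[12] T[12,9]:9*1155+11880=22275 · T[12,10]:10*55+1155=1705 · T[12,11]:11*1+55=66
[13] T[13,10]:10*1705+22275=39325 · T[13,11]:11*66+1705=2431
[14] T[14,11]:11*2431+39325=66066
Read S(14,11) = 66066.

66066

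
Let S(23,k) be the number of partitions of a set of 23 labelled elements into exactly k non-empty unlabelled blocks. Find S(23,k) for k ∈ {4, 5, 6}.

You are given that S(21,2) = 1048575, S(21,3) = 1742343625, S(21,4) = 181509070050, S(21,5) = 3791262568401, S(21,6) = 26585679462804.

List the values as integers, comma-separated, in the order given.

r22: T_22,3=3×1742343625+1048575=5228079450; T_22,4=4×181509070050+1742343625=727778623825; T_22,5=5×3791262568401+181509070050=19137821912055; T_22,6=6×26585679462804+3791262568401=163305339345225
r23: T_23,4=4×727778623825+5228079450=2916342574750; T_23,5=5×19137821912055+727778623825=96416888184100; T_23,6=6×163305339345225+19137821912055=998969857983405
Read S(23,4) = 2916342574750, S(23,5) = 96416888184100, S(23,6) = 998969857983405.

2916342574750, 96416888184100, 998969857983405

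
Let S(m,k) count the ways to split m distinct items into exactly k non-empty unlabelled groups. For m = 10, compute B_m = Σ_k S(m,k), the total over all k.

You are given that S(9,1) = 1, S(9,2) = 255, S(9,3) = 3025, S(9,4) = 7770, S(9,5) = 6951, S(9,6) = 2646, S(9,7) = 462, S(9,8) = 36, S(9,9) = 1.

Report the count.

115975

[10] T[10,1]:1*1+0=1 · T[10,2]:2*255+1=511 · T[10,3]:3*3025+255=9330 · T[10,4]:4*7770+3025=34105 · T[10,5]:5*6951+7770=42525 · T[10,6]:6*2646+6951=22827 · T[10,7]:7*462+2646=5880 · T[10,8]:8*36+462=750 · T[10,9]:9*1+36=45 · T[10,10]:10*0+1=1
B_10 = ΣS(10,k) = 1+511+9330+34105+42525+22827+5880+750+45+1 = 115975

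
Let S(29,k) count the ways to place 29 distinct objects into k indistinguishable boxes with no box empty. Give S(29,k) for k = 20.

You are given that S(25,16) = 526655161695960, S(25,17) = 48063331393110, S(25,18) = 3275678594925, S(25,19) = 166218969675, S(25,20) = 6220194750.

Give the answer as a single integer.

row 26: T[26][17]=17·48063331393110+526655161695960=1343731795378830  T[26][18]=18·3275678594925+48063331393110=107025546101760  T[26][19]=19·166218969675+3275678594925=6433839018750  T[26][20]=20·6220194750+166218969675=290622864675
row 27: T[27][18]=18·107025546101760+1343731795378830=3270191625210510  T[27][19]=19·6433839018750+107025546101760=229268487458010  T[27][20]=20·290622864675+6433839018750=12246296312250
row 28: T[28][19]=19·229268487458010+3270191625210510=7626292886912700  T[28][20]=20·12246296312250+229268487458010=474194413703010
row 29: T[29][20]=20·474194413703010+7626292886912700=17110181160972900
Read S(29,20) = 17110181160972900.

17110181160972900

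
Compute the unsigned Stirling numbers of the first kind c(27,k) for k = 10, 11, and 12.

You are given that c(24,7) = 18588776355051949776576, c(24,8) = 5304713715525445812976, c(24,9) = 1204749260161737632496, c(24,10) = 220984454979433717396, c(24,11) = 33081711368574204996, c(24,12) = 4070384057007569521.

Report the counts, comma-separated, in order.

[25] T[25,8]:24*5304713715525445812976+18588776355051949776576=145901905527662649288000 · T[25,9]:24*1204749260161737632496+5304713715525445812976=34218695959407148992880 · T[25,10]:24*220984454979433717396+1204749260161737632496=6508376179668146850000 · T[25,11]:24*33081711368574204996+220984454979433717396=1014945527825214637300 · T[25,12]:24*4070384057007569521+33081711368574204996=130770928736755873500
[26] T[26,9]:25*34218695959407148992880+145901905527662649288000=1001369304512841374110000 · T[26,10]:25*6508376179668146850000+34218695959407148992880=196928100451110820242880 · T[26,11]:25*1014945527825214637300+6508376179668146850000=31882014375298512782500 · T[26,12]:25*130770928736755873500+1014945527825214637300=4284218746244111474800
[27] T[27,10]:26*196928100451110820242880+1001369304512841374110000=6121499916241722700424880 · T[27,11]:26*31882014375298512782500+196928100451110820242880=1025860474208872152587880 · T[27,12]:26*4284218746244111474800+31882014375298512782500=143271701777645411127300
Read c(27,10) = 6121499916241722700424880, c(27,11) = 1025860474208872152587880, c(27,12) = 143271701777645411127300.

6121499916241722700424880, 1025860474208872152587880, 143271701777645411127300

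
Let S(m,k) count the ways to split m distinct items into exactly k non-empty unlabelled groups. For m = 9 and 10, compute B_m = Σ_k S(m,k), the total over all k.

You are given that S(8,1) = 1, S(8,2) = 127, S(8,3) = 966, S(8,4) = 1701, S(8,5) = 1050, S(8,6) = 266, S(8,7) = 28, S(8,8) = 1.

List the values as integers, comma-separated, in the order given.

row 9: T[9][1]=1·1+0=1  T[9][2]=2·127+1=255  T[9][3]=3·966+127=3025  T[9][4]=4·1701+966=7770  T[9][5]=5·1050+1701=6951  T[9][6]=6·266+1050=2646  T[9][7]=7·28+266=462  T[9][8]=8·1+28=36  T[9][9]=9·0+1=1
row 10: T[10][1]=1·1+0=1  T[10][2]=2·255+1=511  T[10][3]=3·3025+255=9330  T[10][4]=4·7770+3025=34105  T[10][5]=5·6951+7770=42525  T[10][6]=6·2646+6951=22827  T[10][7]=7·462+2646=5880  T[10][8]=8·36+462=750  T[10][9]=9·1+36=45  T[10][10]=10·0+1=1
B_9 = ΣS(9,k) = 1+255+3025+7770+6951+2646+462+36+1 = 21147
B_10 = ΣS(10,k) = 1+511+9330+34105+42525+22827+5880+750+45+1 = 115975

21147, 115975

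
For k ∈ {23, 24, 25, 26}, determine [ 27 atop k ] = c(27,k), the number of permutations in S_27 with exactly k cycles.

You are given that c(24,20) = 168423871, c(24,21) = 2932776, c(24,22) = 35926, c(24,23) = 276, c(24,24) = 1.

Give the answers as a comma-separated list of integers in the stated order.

460012995, 6160050, 58500, 351

i=25: T(25,21)=168423871+24·2932776=238810495 | T(25,22)=2932776+24·35926=3795000 | T(25,23)=35926+24·276=42550 | T(25,24)=276+24·1=300 | T(25,25)=1+24·0=1
i=26: T(26,22)=238810495+25·3795000=333685495 | T(26,23)=3795000+25·42550=4858750 | T(26,24)=42550+25·300=50050 | T(26,25)=300+25·1=325 | T(26,26)=1+25·0=1
i=27: T(27,23)=333685495+26·4858750=460012995 | T(27,24)=4858750+26·50050=6160050 | T(27,25)=50050+26·325=58500 | T(27,26)=325+26·1=351
Read c(27,23) = 460012995, c(27,24) = 6160050, c(27,25) = 58500, c(27,26) = 351.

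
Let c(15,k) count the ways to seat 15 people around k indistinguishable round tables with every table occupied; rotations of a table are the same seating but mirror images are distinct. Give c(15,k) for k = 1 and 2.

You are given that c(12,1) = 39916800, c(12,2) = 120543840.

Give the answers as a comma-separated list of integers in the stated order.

87178291200, 283465647360

i=13: T(13,1)=0+12·39916800=479001600 | T(13,2)=39916800+12·120543840=1486442880
i=14: T(14,1)=0+13·479001600=6227020800 | T(14,2)=479001600+13·1486442880=19802759040
i=15: T(15,1)=0+14·6227020800=87178291200 | T(15,2)=6227020800+14·19802759040=283465647360
Read c(15,1) = 87178291200, c(15,2) = 283465647360.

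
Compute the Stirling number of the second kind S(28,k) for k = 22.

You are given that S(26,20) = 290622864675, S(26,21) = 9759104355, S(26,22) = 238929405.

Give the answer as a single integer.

row 27: T[27][21]=21·9759104355+290622864675=495564056130  T[27][22]=22·238929405+9759104355=15015551265
row 28: T[28][22]=22·15015551265+495564056130=825906183960
Read S(28,22) = 825906183960.

825906183960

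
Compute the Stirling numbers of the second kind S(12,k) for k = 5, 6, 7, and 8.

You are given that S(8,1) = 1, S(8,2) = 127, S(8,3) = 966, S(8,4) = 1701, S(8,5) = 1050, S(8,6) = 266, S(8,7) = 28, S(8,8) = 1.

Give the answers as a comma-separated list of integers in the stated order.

1379400, 1323652, 627396, 159027

[9] T[9,2]:2*127+1=255 · T[9,3]:3*966+127=3025 · T[9,4]:4*1701+966=7770 · T[9,5]:5*1050+1701=6951 · T[9,6]:6*266+1050=2646 · T[9,7]:7*28+266=462 · T[9,8]:8*1+28=36
[10] T[10,3]:3*3025+255=9330 · T[10,4]:4*7770+3025=34105 · T[10,5]:5*6951+7770=42525 · T[10,6]:6*2646+6951=22827 · T[10,7]:7*462+2646=5880 · T[10,8]:8*36+462=750
[11] T[11,4]:4*34105+9330=145750 · T[11,5]:5*42525+34105=246730 · T[11,6]:6*22827+42525=179487 · T[11,7]:7*5880+22827=63987 · T[11,8]:8*750+5880=11880
[12] T[12,5]:5*246730+145750=1379400 · T[12,6]:6*179487+246730=1323652 · T[12,7]:7*63987+179487=627396 · T[12,8]:8*11880+63987=159027
Read S(12,5) = 1379400, S(12,6) = 1323652, S(12,7) = 627396, S(12,8) = 159027.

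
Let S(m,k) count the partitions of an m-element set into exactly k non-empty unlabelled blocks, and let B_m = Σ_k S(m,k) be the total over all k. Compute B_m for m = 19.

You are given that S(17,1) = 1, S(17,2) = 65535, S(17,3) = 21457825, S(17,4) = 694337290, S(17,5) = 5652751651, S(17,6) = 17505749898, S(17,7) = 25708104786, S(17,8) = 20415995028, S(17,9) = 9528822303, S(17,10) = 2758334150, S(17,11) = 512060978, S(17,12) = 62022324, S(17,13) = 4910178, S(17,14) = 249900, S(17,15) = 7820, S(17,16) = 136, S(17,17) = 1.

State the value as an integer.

r18: T_18,1=1×1+0=1; T_18,2=2×65535+1=131071; T_18,3=3×21457825+65535=64439010; T_18,4=4×694337290+21457825=2798806985; T_18,5=5×5652751651+694337290=28958095545; T_18,6=6×17505749898+5652751651=110687251039; T_18,7=7×25708104786+17505749898=197462483400; T_18,8=8×20415995028+25708104786=189036065010; T_18,9=9×9528822303+20415995028=106175395755; T_18,10=10×2758334150+9528822303=37112163803; T_18,11=11×512060978+2758334150=8391004908; T_18,12=12×62022324+512060978=1256328866; T_18,13=13×4910178+62022324=125854638; T_18,14=14×249900+4910178=8408778; T_18,15=15×7820+249900=367200; T_18,16=16×136+7820=9996; T_18,17=17×1+136=153; T_18,18=18×0+1=1
r19: T_19,1=1×1+0=1; T_19,2=2×131071+1=262143; T_19,3=3×64439010+131071=193448101; T_19,4=4×2798806985+64439010=11259666950; T_19,5=5×28958095545+2798806985=147589284710; T_19,6=6×110687251039+28958095545=693081601779; T_19,7=7×197462483400+110687251039=1492924634839; T_19,8=8×189036065010+197462483400=1709751003480; T_19,9=9×106175395755+189036065010=1144614626805; T_19,10=10×37112163803+106175395755=477297033785; T_19,11=11×8391004908+37112163803=129413217791; T_19,12=12×1256328866+8391004908=23466951300; T_19,13=13×125854638+1256328866=2892439160; T_19,14=14×8408778+125854638=243577530; T_19,15=15×367200+8408778=13916778; T_19,16=16×9996+367200=527136; T_19,17=17×153+9996=12597; T_19,18=18×1+153=171; T_19,19=19×0+1=1
B_19 = ΣS(19,k) = 1+262143+193448101+11259666950+147589284710+693081601779+1492924634839+1709751003480+1144614626805+477297033785+129413217791+23466951300+2892439160+243577530+13916778+527136+12597+171+1 = 5832742205057

5832742205057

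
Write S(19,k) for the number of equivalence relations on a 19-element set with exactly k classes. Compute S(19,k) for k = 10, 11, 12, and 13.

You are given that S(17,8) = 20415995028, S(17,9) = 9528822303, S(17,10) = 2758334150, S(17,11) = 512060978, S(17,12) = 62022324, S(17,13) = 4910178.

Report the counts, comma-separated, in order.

477297033785, 129413217791, 23466951300, 2892439160

[18] T[18,9]:9*9528822303+20415995028=106175395755 · T[18,10]:10*2758334150+9528822303=37112163803 · T[18,11]:11*512060978+2758334150=8391004908 · T[18,12]:12*62022324+512060978=1256328866 · T[18,13]:13*4910178+62022324=125854638
[19] T[19,10]:10*37112163803+106175395755=477297033785 · T[19,11]:11*8391004908+37112163803=129413217791 · T[19,12]:12*1256328866+8391004908=23466951300 · T[19,13]:13*125854638+1256328866=2892439160
Read S(19,10) = 477297033785, S(19,11) = 129413217791, S(19,12) = 23466951300, S(19,13) = 2892439160.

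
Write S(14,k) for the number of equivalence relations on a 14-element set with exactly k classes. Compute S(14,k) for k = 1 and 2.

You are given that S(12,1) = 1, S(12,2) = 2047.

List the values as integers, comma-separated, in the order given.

[13] T[13,1]:1*1+0=1 · T[13,2]:2*2047+1=4095
[14] T[14,1]:1*1+0=1 · T[14,2]:2*4095+1=8191
Read S(14,1) = 1, S(14,2) = 8191.

1, 8191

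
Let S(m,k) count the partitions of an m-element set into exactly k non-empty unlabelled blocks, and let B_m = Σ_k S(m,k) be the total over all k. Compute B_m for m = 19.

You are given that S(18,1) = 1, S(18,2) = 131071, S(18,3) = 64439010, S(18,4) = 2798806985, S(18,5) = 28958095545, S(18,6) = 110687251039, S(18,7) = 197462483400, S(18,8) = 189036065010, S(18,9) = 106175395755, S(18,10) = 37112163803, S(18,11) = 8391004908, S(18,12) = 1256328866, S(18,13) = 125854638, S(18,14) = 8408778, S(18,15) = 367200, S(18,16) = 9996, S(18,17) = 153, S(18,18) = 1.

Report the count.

r19: T_19,1=1×1+0=1; T_19,2=2×131071+1=262143; T_19,3=3×64439010+131071=193448101; T_19,4=4×2798806985+64439010=11259666950; T_19,5=5×28958095545+2798806985=147589284710; T_19,6=6×110687251039+28958095545=693081601779; T_19,7=7×197462483400+110687251039=1492924634839; T_19,8=8×189036065010+197462483400=1709751003480; T_19,9=9×106175395755+189036065010=1144614626805; T_19,10=10×37112163803+106175395755=477297033785; T_19,11=11×8391004908+37112163803=129413217791; T_19,12=12×1256328866+8391004908=23466951300; T_19,13=13×125854638+1256328866=2892439160; T_19,14=14×8408778+125854638=243577530; T_19,15=15×367200+8408778=13916778; T_19,16=16×9996+367200=527136; T_19,17=17×153+9996=12597; T_19,18=18×1+153=171; T_19,19=19×0+1=1
B_19 = ΣS(19,k) = 1+262143+193448101+11259666950+147589284710+693081601779+1492924634839+1709751003480+1144614626805+477297033785+129413217791+23466951300+2892439160+243577530+13916778+527136+12597+171+1 = 5832742205057

5832742205057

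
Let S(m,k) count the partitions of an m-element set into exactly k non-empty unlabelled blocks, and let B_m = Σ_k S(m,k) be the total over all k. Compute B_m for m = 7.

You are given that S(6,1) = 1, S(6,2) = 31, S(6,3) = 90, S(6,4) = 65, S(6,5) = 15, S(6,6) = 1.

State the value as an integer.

@7  (7,1):1·1+0→1, (7,2):31·2+1→63, (7,3):90·3+31→301, (7,4):65·4+90→350, (7,5):15·5+65→140, (7,6):1·6+15→21, (7,7):0·7+1→1
B_7 = ΣS(7,k) = 1+63+301+350+140+21+1 = 877

877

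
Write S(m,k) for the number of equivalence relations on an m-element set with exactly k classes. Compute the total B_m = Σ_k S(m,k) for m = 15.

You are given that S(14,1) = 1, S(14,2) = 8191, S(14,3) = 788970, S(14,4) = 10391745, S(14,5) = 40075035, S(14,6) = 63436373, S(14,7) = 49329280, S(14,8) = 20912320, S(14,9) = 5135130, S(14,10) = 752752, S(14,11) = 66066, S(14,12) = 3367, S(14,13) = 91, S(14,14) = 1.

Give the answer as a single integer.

1382958545

row 15: T[15][1]=1·1+0=1  T[15][2]=2·8191+1=16383  T[15][3]=3·788970+8191=2375101  T[15][4]=4·10391745+788970=42355950  T[15][5]=5·40075035+10391745=210766920  T[15][6]=6·63436373+40075035=420693273  T[15][7]=7·49329280+63436373=408741333  T[15][8]=8·20912320+49329280=216627840  T[15][9]=9·5135130+20912320=67128490  T[15][10]=10·752752+5135130=12662650  T[15][11]=11·66066+752752=1479478  T[15][12]=12·3367+66066=106470  T[15][13]=13·91+3367=4550  T[15][14]=14·1+91=105  T[15][15]=15·0+1=1
B_15 = ΣS(15,k) = 1+16383+2375101+42355950+210766920+420693273+408741333+216627840+67128490+12662650+1479478+106470+4550+105+1 = 1382958545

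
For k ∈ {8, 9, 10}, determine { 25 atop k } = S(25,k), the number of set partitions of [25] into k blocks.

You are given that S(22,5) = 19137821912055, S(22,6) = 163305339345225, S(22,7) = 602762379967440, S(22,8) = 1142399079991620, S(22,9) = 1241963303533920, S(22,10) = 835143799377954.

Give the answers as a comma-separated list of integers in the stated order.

r23: T_23,6=6×163305339345225+19137821912055=998969857983405; T_23,7=7×602762379967440+163305339345225=4382641999117305; T_23,8=8×1142399079991620+602762379967440=9741955019900400; T_23,9=9×1241963303533920+1142399079991620=12320068811796900; T_23,10=10×835143799377954+1241963303533920=9593401297313460
r24: T_24,7=7×4382641999117305+998969857983405=31677463851804540; T_24,8=8×9741955019900400+4382641999117305=82318282158320505; T_24,9=9×12320068811796900+9741955019900400=120622574326072500; T_24,10=10×9593401297313460+12320068811796900=108254081784931500
r25: T_25,8=8×82318282158320505+31677463851804540=690223721118368580; T_25,9=9×120622574326072500+82318282158320505=1167921451092973005; T_25,10=10×108254081784931500+120622574326072500=1203163392175387500
Read S(25,8) = 690223721118368580, S(25,9) = 1167921451092973005, S(25,10) = 1203163392175387500.

690223721118368580, 1167921451092973005, 1203163392175387500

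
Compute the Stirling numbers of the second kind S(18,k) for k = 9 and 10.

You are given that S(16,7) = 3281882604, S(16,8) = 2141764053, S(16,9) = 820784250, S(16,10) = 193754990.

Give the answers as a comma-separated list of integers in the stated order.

[17] T[17,8]:8*2141764053+3281882604=20415995028 · T[17,9]:9*820784250+2141764053=9528822303 · T[17,10]:10*193754990+820784250=2758334150
[18] T[18,9]:9*9528822303+20415995028=106175395755 · T[18,10]:10*2758334150+9528822303=37112163803
Read S(18,9) = 106175395755, S(18,10) = 37112163803.

106175395755, 37112163803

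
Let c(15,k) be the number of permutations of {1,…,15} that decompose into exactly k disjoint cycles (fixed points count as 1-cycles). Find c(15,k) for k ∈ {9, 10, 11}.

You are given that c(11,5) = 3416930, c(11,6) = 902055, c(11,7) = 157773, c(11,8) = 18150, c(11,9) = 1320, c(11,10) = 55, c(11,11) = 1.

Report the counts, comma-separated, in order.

368411615, 37312275, 2749747

[12] T[12,6]:11*902055+3416930=13339535 · T[12,7]:11*157773+902055=2637558 · T[12,8]:11*18150+157773=357423 · T[12,9]:11*1320+18150=32670 · T[12,10]:11*55+1320=1925 · T[12,11]:11*1+55=66
[13] T[13,7]:12*2637558+13339535=44990231 · T[13,8]:12*357423+2637558=6926634 · T[13,9]:12*32670+357423=749463 · T[13,10]:12*1925+32670=55770 · T[13,11]:12*66+1925=2717
[14] T[14,8]:13*6926634+44990231=135036473 · T[14,9]:13*749463+6926634=16669653 · T[14,10]:13*55770+749463=1474473 · T[14,11]:13*2717+55770=91091
[15] T[15,9]:14*16669653+135036473=368411615 · T[15,10]:14*1474473+16669653=37312275 · T[15,11]:14*91091+1474473=2749747
Read c(15,9) = 368411615, c(15,10) = 37312275, c(15,11) = 2749747.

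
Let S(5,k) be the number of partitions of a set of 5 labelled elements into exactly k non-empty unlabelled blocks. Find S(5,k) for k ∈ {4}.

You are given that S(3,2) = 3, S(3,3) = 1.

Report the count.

[4] T[4,3]:3*1+3=6 · T[4,4]:4*0+1=1
[5] T[5,4]:4*1+6=10
Read S(5,4) = 10.

10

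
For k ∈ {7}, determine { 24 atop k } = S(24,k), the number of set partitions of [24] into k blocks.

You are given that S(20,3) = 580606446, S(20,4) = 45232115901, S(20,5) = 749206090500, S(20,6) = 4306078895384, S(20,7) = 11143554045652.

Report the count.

31677463851804540

row 21: T[21][4]=4·45232115901+580606446=181509070050  T[21][5]=5·749206090500+45232115901=3791262568401  T[21][6]=6·4306078895384+749206090500=26585679462804  T[21][7]=7·11143554045652+4306078895384=82310957214948
row 22: T[22][5]=5·3791262568401+181509070050=19137821912055  T[22][6]=6·26585679462804+3791262568401=163305339345225  T[22][7]=7·82310957214948+26585679462804=602762379967440
row 23: T[23][6]=6·163305339345225+19137821912055=998969857983405  T[23][7]=7·602762379967440+163305339345225=4382641999117305
row 24: T[24][7]=7·4382641999117305+998969857983405=31677463851804540
Read S(24,7) = 31677463851804540.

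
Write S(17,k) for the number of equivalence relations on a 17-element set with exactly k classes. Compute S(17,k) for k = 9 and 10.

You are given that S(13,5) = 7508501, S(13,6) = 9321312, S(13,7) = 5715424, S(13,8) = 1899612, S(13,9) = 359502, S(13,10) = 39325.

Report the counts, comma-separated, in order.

i=14: T(14,6)=7508501+6·9321312=63436373 | T(14,7)=9321312+7·5715424=49329280 | T(14,8)=5715424+8·1899612=20912320 | T(14,9)=1899612+9·359502=5135130 | T(14,10)=359502+10·39325=752752
i=15: T(15,7)=63436373+7·49329280=408741333 | T(15,8)=49329280+8·20912320=216627840 | T(15,9)=20912320+9·5135130=67128490 | T(15,10)=5135130+10·752752=12662650
i=16: T(16,8)=408741333+8·216627840=2141764053 | T(16,9)=216627840+9·67128490=820784250 | T(16,10)=67128490+10·12662650=193754990
i=17: T(17,9)=2141764053+9·820784250=9528822303 | T(17,10)=820784250+10·193754990=2758334150
Read S(17,9) = 9528822303, S(17,10) = 2758334150.

9528822303, 2758334150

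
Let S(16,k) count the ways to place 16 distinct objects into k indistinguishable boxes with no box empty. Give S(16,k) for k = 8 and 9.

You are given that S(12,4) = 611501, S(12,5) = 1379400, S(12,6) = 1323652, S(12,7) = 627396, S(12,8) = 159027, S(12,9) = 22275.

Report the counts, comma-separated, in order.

2141764053, 820784250

@13  (13,5):1379400·5+611501→7508501, (13,6):1323652·6+1379400→9321312, (13,7):627396·7+1323652→5715424, (13,8):159027·8+627396→1899612, (13,9):22275·9+159027→359502
@14  (14,6):9321312·6+7508501→63436373, (14,7):5715424·7+9321312→49329280, (14,8):1899612·8+5715424→20912320, (14,9):359502·9+1899612→5135130
@15  (15,7):49329280·7+63436373→408741333, (15,8):20912320·8+49329280→216627840, (15,9):5135130·9+20912320→67128490
@16  (16,8):216627840·8+408741333→2141764053, (16,9):67128490·9+216627840→820784250
Read S(16,8) = 2141764053, S(16,9) = 820784250.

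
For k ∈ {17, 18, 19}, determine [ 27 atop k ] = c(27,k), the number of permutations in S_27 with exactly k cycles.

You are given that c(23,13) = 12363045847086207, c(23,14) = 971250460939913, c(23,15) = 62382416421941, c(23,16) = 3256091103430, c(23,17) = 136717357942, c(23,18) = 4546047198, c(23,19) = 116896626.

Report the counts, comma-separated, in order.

r24: T_24,14=23×971250460939913+12363045847086207=34701806448704206; T_24,15=23×62382416421941+971250460939913=2406046038644556; T_24,16=23×3256091103430+62382416421941=137272511800831; T_24,17=23×136717357942+3256091103430=6400590336096; T_24,18=23×4546047198+136717357942=241276443496; T_24,19=23×116896626+4546047198=7234669596
r25: T_25,15=24×2406046038644556+34701806448704206=92446911376173550; T_25,16=24×137272511800831+2406046038644556=5700586321864500; T_25,17=24×6400590336096+137272511800831=290886679867135; T_25,18=24×241276443496+6400590336096=12191224980000; T_25,19=24×7234669596+241276443496=414908513800
r26: T_26,16=25×5700586321864500+92446911376173550=234961569422786050; T_26,17=25×290886679867135+5700586321864500=12972753318542875; T_26,18=25×12191224980000+290886679867135=595667304367135; T_26,19=25×414908513800+12191224980000=22563937825000
r27: T_27,17=26×12972753318542875+234961569422786050=572253155704900800; T_27,18=26×595667304367135+12972753318542875=28460103232088385; T_27,19=26×22563937825000+595667304367135=1182329687817135
Read c(27,17) = 572253155704900800, c(27,18) = 28460103232088385, c(27,19) = 1182329687817135.

572253155704900800, 28460103232088385, 1182329687817135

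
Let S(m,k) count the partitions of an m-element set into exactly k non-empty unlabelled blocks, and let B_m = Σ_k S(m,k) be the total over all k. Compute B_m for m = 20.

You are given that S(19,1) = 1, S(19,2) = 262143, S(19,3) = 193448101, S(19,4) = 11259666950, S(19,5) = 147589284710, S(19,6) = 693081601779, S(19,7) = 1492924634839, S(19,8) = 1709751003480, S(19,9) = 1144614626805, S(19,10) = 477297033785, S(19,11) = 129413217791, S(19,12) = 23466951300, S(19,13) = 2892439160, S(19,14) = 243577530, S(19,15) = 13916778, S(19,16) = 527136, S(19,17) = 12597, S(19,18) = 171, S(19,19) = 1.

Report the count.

@20  (20,1):1·1+0→1, (20,2):262143·2+1→524287, (20,3):193448101·3+262143→580606446, (20,4):11259666950·4+193448101→45232115901, (20,5):147589284710·5+11259666950→749206090500, (20,6):693081601779·6+147589284710→4306078895384, (20,7):1492924634839·7+693081601779→11143554045652, (20,8):1709751003480·8+1492924634839→15170932662679, (20,9):1144614626805·9+1709751003480→12011282644725, (20,10):477297033785·10+1144614626805→5917584964655, (20,11):129413217791·11+477297033785→1900842429486, (20,12):23466951300·12+129413217791→411016633391, (20,13):2892439160·13+23466951300→61068660380, (20,14):243577530·14+2892439160→6302524580, (20,15):13916778·15+243577530→452329200, (20,16):527136·16+13916778→22350954, (20,17):12597·17+527136→741285, (20,18):171·18+12597→15675, (20,19):1·19+171→190, (20,20):0·20+1→1
B_20 = ΣS(20,k) = 1+524287+580606446+45232115901+749206090500+4306078895384+11143554045652+15170932662679+12011282644725+5917584964655+1900842429486+411016633391+61068660380+6302524580+452329200+22350954+741285+15675+190+1 = 51724158235372

51724158235372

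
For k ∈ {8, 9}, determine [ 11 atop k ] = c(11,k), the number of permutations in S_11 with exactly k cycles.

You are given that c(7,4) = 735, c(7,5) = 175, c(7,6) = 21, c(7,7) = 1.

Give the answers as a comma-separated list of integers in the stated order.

18150, 1320

[8] T[8,5]:7*175+735=1960 · T[8,6]:7*21+175=322 · T[8,7]:7*1+21=28 · T[8,8]:7*0+1=1
[9] T[9,6]:8*322+1960=4536 · T[9,7]:8*28+322=546 · T[9,8]:8*1+28=36 · T[9,9]:8*0+1=1
[10] T[10,7]:9*546+4536=9450 · T[10,8]:9*36+546=870 · T[10,9]:9*1+36=45
[11] T[11,8]:10*870+9450=18150 · T[11,9]:10*45+870=1320
Read c(11,8) = 18150, c(11,9) = 1320.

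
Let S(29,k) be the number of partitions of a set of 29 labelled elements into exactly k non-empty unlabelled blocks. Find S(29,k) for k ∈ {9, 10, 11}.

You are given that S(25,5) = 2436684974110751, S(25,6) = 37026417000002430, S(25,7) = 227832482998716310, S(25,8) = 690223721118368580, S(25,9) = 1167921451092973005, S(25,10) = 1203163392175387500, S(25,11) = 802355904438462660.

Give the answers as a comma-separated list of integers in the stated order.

r26: T_26,6=6×37026417000002430+2436684974110751=224595186974125331; T_26,7=7×227832482998716310+37026417000002430=1631853797991016600; T_26,8=8×690223721118368580+227832482998716310=5749622251945664950; T_26,9=9×1167921451092973005+690223721118368580=11201516780955125625; T_26,10=10×1203163392175387500+1167921451092973005=13199555372846848005; T_26,11=11×802355904438462660+1203163392175387500=10029078340998476760
r27: T_27,7=7×1631853797991016600+224595186974125331=11647571772911241531; T_27,8=8×5749622251945664950+1631853797991016600=47628831813556336200; T_27,9=9×11201516780955125625+5749622251945664950=106563273280541795575; T_27,10=10×13199555372846848005+11201516780955125625=143197070509423605675; T_27,11=11×10029078340998476760+13199555372846848005=123519417123830092365
r28: T_28,8=8×47628831813556336200+11647571772911241531=392678226281361931131; T_28,9=9×106563273280541795575+47628831813556336200=1006698291338432496375; T_28,10=10×143197070509423605675+106563273280541795575=1538533978374777852325; T_28,11=11×123519417123830092365+143197070509423605675=1501910658871554621690
r29: T_29,9=9×1006698291338432496375+392678226281361931131=9452962848327254398506; T_29,10=10×1538533978374777852325+1006698291338432496375=16392038075086211019625; T_29,11=11×1501910658871554621690+1538533978374777852325=18059551225961878690915
Read S(29,9) = 9452962848327254398506, S(29,10) = 16392038075086211019625, S(29,11) = 18059551225961878690915.

9452962848327254398506, 16392038075086211019625, 18059551225961878690915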